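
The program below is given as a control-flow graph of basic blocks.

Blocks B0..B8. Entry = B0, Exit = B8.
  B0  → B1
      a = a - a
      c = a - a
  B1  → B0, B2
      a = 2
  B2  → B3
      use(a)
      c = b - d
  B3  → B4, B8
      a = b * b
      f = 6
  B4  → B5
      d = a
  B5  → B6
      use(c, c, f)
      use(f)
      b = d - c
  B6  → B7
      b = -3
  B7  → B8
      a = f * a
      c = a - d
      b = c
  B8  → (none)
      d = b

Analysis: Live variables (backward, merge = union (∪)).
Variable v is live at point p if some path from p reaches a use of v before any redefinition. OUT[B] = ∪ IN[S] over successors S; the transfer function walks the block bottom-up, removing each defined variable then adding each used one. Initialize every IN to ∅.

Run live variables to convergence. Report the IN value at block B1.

Fixpoint table:
  B0:  IN={a, b, d}  OUT={b, d}
  B1:  IN={b, d}  OUT={a, b, d}
  B2:  IN={a, b, d}  OUT={b, c}
  B3:  IN={b, c}  OUT={a, b, c, f}
  B4:  IN={a, c, f}  OUT={a, c, d, f}
  B5:  IN={a, c, d, f}  OUT={a, d, f}
  B6:  IN={a, d, f}  OUT={a, d, f}
  B7:  IN={a, d, f}  OUT={b}
  B8:  IN={b}  OUT={}

Merge at B1: OUT[B1] = IN[B0] ⊔ IN[B2] = {a, b, d}
Applying B1's transfer function to that OUT value gives IN[B1] (row B1 above).

Answer: {b, d}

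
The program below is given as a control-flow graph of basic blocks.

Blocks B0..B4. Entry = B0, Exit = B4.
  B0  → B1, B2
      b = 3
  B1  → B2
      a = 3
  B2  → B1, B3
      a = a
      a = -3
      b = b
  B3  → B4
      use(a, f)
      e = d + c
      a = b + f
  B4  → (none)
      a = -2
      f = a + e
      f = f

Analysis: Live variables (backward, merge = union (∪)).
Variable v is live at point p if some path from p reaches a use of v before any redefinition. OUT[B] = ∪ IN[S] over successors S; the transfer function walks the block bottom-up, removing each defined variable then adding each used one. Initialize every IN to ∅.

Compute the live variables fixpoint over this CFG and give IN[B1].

Answer: {b, c, d, f}

Working:
Converged values:
  B0: | IN={a, c, d, f} | OUT={a, b, c, d, f}
  B1: | IN={b, c, d, f} | OUT={a, b, c, d, f}
  B2: | IN={a, b, c, d, f} | OUT={a, b, c, d, f}
  B3: | IN={a, b, c, d, f} | OUT={e}
  B4: | IN={e} | OUT={}

Merge at B1: OUT[B1] = IN[B2] = {a, b, c, d, f}
Applying B1's transfer function to that OUT value gives IN[B1] (row B1 above).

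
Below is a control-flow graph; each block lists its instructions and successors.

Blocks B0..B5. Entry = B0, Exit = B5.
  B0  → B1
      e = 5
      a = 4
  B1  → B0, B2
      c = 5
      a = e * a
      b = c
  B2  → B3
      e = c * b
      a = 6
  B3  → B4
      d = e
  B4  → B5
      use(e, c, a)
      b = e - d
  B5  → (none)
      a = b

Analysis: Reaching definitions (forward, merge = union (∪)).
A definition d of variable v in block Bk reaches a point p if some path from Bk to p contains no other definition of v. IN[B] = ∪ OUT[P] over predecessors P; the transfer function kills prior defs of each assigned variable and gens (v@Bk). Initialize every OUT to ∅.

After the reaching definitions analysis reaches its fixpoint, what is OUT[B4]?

Fixpoint table:
  B0:  IN={a@B1, b@B1, c@B1, e@B0}  OUT={a@B0, b@B1, c@B1, e@B0}
  B1:  IN={a@B0, b@B1, c@B1, e@B0}  OUT={a@B1, b@B1, c@B1, e@B0}
  B2:  IN={a@B1, b@B1, c@B1, e@B0}  OUT={a@B2, b@B1, c@B1, e@B2}
  B3:  IN={a@B2, b@B1, c@B1, e@B2}  OUT={a@B2, b@B1, c@B1, d@B3, e@B2}
  B4:  IN={a@B2, b@B1, c@B1, d@B3, e@B2}  OUT={a@B2, b@B4, c@B1, d@B3, e@B2}
  B5:  IN={a@B2, b@B4, c@B1, d@B3, e@B2}  OUT={a@B5, b@B4, c@B1, d@B3, e@B2}

Merge at B4: IN[B4] = OUT[B3] = {a@B2, b@B1, c@B1, d@B3, e@B2}
Applying B4's transfer function to that IN value gives OUT[B4] (row B4 above).

Answer: {a@B2, b@B4, c@B1, d@B3, e@B2}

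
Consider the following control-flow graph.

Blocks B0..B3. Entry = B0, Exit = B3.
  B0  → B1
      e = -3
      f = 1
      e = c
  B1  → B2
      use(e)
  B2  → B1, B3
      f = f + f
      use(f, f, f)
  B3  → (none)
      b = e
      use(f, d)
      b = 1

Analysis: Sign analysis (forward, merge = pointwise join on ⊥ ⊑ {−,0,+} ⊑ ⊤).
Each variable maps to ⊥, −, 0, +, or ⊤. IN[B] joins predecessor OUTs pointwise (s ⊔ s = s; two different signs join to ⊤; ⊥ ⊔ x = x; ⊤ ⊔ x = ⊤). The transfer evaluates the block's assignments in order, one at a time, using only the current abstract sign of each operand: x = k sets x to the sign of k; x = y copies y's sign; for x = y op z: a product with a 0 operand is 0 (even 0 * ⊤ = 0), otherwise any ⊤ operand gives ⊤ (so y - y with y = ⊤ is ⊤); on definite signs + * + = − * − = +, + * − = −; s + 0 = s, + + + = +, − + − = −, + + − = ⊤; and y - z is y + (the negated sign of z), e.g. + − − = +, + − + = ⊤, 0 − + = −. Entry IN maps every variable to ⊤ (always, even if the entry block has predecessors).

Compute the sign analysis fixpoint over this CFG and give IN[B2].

Answer: {a: ⊤, b: ⊤, c: ⊤, d: ⊤, e: ⊤, f: +}

Derivation:
Per-block solution:
  B0:   IN=(all ⊤)   OUT={f:+; rest ⊤}
  B1:   IN={f:+; rest ⊤}   OUT={f:+; rest ⊤}
  B2:   IN={f:+; rest ⊤}   OUT={f:+; rest ⊤}
  B3:   IN={f:+; rest ⊤}   OUT={b:+, f:+; rest ⊤}

Merge at B2: IN[B2] = OUT[B1] = {a: ⊤, b: ⊤, c: ⊤, d: ⊤, e: ⊤, f: +}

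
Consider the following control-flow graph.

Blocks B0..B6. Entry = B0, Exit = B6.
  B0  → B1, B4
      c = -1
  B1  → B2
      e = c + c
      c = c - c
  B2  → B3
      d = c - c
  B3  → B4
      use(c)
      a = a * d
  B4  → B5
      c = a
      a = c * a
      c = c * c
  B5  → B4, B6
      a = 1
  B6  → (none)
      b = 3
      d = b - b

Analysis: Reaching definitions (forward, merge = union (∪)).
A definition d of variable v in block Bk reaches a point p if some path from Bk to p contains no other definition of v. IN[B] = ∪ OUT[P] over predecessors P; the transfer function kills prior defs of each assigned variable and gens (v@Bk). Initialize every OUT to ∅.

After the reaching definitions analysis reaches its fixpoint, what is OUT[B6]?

Answer: {a@B5, b@B6, c@B4, d@B6, e@B1}

Derivation:
Converged values:
  B0: | IN={} | OUT={c@B0}
  B1: | IN={c@B0} | OUT={c@B1, e@B1}
  B2: | IN={c@B1, e@B1} | OUT={c@B1, d@B2, e@B1}
  B3: | IN={c@B1, d@B2, e@B1} | OUT={a@B3, c@B1, d@B2, e@B1}
  B4: | IN={a@B3, a@B5, c@B0, c@B1, c@B4, d@B2, e@B1} | OUT={a@B4, c@B4, d@B2, e@B1}
  B5: | IN={a@B4, c@B4, d@B2, e@B1} | OUT={a@B5, c@B4, d@B2, e@B1}
  B6: | IN={a@B5, c@B4, d@B2, e@B1} | OUT={a@B5, b@B6, c@B4, d@B6, e@B1}

Merge at B6: IN[B6] = OUT[B5] = {a@B5, c@B4, d@B2, e@B1}
Applying B6's transfer function to that IN value gives OUT[B6] (row B6 above).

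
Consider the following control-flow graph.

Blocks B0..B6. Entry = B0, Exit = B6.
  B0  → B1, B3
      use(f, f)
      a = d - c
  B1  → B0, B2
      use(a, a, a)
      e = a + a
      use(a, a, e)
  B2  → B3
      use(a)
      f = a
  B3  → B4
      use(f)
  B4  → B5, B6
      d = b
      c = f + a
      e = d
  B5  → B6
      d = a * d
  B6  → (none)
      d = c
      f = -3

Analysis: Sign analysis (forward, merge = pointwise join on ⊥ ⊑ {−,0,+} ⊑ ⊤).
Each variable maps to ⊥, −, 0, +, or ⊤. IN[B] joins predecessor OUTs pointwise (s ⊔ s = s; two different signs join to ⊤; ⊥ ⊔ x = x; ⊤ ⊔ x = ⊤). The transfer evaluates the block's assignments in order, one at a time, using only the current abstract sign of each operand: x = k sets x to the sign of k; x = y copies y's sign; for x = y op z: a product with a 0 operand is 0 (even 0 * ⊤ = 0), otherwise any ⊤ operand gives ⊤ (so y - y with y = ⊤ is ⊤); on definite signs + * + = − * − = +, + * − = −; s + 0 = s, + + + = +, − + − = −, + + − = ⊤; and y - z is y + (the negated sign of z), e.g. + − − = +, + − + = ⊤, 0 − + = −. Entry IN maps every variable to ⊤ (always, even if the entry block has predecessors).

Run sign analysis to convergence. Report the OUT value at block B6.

Converged values:
  B0:  IN=(all ⊤)  OUT=(all ⊤)
  B1:  IN=(all ⊤)  OUT=(all ⊤)
  B2:  IN=(all ⊤)  OUT=(all ⊤)
  B3:  IN=(all ⊤)  OUT=(all ⊤)
  B4:  IN=(all ⊤)  OUT=(all ⊤)
  B5:  IN=(all ⊤)  OUT=(all ⊤)
  B6:  IN=(all ⊤)  OUT={f:-; rest ⊤}

Merge at B6: IN[B6] = OUT[B4] ⊔ OUT[B5] = {a: ⊤, b: ⊤, c: ⊤, d: ⊤, e: ⊤, f: ⊤}
Applying B6's transfer function to that IN value gives OUT[B6] (row B6 above).

Answer: {a: ⊤, b: ⊤, c: ⊤, d: ⊤, e: ⊤, f: -}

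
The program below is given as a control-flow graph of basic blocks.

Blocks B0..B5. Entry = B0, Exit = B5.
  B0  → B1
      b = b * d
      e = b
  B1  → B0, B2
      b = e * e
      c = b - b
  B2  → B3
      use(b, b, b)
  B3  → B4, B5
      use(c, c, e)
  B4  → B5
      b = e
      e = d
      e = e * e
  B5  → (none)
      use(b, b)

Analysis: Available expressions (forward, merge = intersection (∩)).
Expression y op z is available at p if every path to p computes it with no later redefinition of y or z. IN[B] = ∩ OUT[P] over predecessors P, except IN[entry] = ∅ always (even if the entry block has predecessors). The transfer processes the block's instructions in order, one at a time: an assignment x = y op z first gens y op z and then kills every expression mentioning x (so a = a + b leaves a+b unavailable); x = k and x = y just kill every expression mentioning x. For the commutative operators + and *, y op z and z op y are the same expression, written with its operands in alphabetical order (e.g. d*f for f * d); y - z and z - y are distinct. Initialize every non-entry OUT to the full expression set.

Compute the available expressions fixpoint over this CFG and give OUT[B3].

Answer: {b-b, e*e}

Trace:
Fixpoint table:
  B0:  IN={}  OUT={}
  B1:  IN={}  OUT={b-b, e*e}
  B2:  IN={b-b, e*e}  OUT={b-b, e*e}
  B3:  IN={b-b, e*e}  OUT={b-b, e*e}
  B4:  IN={b-b, e*e}  OUT={}
  B5:  IN={}  OUT={}

Merge at B3: IN[B3] = OUT[B2] = {b-b, e*e}
Applying B3's transfer function to that IN value gives OUT[B3] (row B3 above).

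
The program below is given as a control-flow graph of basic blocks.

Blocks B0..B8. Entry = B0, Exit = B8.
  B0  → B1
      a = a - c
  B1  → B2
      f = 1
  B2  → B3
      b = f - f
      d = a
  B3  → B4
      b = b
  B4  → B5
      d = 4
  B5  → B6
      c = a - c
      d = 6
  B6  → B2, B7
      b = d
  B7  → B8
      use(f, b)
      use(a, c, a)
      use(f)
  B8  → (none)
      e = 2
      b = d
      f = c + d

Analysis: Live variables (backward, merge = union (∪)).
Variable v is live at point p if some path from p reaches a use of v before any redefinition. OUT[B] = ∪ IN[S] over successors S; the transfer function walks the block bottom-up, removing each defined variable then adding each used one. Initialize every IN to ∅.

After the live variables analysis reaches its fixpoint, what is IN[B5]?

Answer: {a, c, f}

Trace:
Fixpoint table:
  B0: | IN={a, c} | OUT={a, c}
  B1: | IN={a, c} | OUT={a, c, f}
  B2: | IN={a, c, f} | OUT={a, b, c, f}
  B3: | IN={a, b, c, f} | OUT={a, c, f}
  B4: | IN={a, c, f} | OUT={a, c, f}
  B5: | IN={a, c, f} | OUT={a, c, d, f}
  B6: | IN={a, c, d, f} | OUT={a, b, c, d, f}
  B7: | IN={a, b, c, d, f} | OUT={c, d}
  B8: | IN={c, d} | OUT={}

Merge at B5: OUT[B5] = IN[B6] = {a, c, d, f}
Applying B5's transfer function to that OUT value gives IN[B5] (row B5 above).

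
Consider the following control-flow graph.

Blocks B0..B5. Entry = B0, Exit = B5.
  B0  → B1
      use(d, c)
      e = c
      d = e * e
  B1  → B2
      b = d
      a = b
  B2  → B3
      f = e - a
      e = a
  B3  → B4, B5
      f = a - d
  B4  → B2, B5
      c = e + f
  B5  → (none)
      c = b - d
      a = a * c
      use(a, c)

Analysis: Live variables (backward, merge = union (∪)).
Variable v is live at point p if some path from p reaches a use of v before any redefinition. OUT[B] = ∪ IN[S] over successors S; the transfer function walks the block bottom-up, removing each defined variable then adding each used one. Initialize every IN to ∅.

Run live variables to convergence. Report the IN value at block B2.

Per-block solution:
  B0: | IN={c, d} | OUT={d, e}
  B1: | IN={d, e} | OUT={a, b, d, e}
  B2: | IN={a, b, d, e} | OUT={a, b, d, e}
  B3: | IN={a, b, d, e} | OUT={a, b, d, e, f}
  B4: | IN={a, b, d, e, f} | OUT={a, b, d, e}
  B5: | IN={a, b, d} | OUT={}

Merge at B2: OUT[B2] = IN[B3] = {a, b, d, e}
Applying B2's transfer function to that OUT value gives IN[B2] (row B2 above).

Answer: {a, b, d, e}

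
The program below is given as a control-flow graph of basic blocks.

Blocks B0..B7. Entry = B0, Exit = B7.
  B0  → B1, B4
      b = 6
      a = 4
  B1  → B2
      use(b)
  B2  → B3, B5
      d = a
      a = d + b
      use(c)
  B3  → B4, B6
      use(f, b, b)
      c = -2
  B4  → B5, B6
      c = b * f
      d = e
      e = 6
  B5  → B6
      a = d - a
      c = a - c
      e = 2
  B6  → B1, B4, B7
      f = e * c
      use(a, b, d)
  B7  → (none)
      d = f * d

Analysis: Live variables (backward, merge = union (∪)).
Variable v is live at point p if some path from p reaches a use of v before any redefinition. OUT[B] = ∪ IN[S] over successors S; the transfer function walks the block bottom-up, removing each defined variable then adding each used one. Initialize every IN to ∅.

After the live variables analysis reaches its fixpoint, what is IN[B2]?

Answer: {a, b, c, e, f}

Working:
Per-block solution:
  B0: | IN={c, e, f} | OUT={a, b, c, e, f}
  B1: | IN={a, b, c, e, f} | OUT={a, b, c, e, f}
  B2: | IN={a, b, c, e, f} | OUT={a, b, c, d, e, f}
  B3: | IN={a, b, d, e, f} | OUT={a, b, c, d, e, f}
  B4: | IN={a, b, e, f} | OUT={a, b, c, d, e}
  B5: | IN={a, b, c, d} | OUT={a, b, c, d, e}
  B6: | IN={a, b, c, d, e} | OUT={a, b, c, d, e, f}
  B7: | IN={d, f} | OUT={}

Merge at B2: OUT[B2] = IN[B3] ⊔ IN[B5] = {a, b, c, d, e, f}
Applying B2's transfer function to that OUT value gives IN[B2] (row B2 above).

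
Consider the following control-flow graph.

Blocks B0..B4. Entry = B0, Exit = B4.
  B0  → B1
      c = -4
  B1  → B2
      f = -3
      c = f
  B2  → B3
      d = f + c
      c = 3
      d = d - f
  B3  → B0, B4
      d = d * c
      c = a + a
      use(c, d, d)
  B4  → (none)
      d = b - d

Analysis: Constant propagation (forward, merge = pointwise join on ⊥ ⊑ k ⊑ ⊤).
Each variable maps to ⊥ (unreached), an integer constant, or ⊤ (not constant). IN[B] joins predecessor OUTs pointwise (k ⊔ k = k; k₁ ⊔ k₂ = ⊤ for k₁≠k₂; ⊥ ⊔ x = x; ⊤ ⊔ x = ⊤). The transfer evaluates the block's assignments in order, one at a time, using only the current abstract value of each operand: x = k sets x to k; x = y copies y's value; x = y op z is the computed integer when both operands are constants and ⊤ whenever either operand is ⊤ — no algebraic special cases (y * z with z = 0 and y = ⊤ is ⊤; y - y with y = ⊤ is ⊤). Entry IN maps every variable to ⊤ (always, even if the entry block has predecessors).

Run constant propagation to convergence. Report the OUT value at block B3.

Per-block solution:
  B0: | IN=(all ⊤) | OUT={c:-4; rest ⊤}
  B1: | IN={c:-4; rest ⊤} | OUT={c:-3, f:-3; rest ⊤}
  B2: | IN={c:-3, f:-3; rest ⊤} | OUT={c:3, d:-3, f:-3; rest ⊤}
  B3: | IN={c:3, d:-3, f:-3; rest ⊤} | OUT={d:-9, f:-3; rest ⊤}
  B4: | IN={d:-9, f:-3; rest ⊤} | OUT={f:-3; rest ⊤}

Merge at B3: IN[B3] = OUT[B2] = {a: ⊤, b: ⊤, c: 3, d: -3, e: ⊤, f: -3}
Applying B3's transfer function to that IN value gives OUT[B3] (row B3 above).

Answer: {a: ⊤, b: ⊤, c: ⊤, d: -9, e: ⊤, f: -3}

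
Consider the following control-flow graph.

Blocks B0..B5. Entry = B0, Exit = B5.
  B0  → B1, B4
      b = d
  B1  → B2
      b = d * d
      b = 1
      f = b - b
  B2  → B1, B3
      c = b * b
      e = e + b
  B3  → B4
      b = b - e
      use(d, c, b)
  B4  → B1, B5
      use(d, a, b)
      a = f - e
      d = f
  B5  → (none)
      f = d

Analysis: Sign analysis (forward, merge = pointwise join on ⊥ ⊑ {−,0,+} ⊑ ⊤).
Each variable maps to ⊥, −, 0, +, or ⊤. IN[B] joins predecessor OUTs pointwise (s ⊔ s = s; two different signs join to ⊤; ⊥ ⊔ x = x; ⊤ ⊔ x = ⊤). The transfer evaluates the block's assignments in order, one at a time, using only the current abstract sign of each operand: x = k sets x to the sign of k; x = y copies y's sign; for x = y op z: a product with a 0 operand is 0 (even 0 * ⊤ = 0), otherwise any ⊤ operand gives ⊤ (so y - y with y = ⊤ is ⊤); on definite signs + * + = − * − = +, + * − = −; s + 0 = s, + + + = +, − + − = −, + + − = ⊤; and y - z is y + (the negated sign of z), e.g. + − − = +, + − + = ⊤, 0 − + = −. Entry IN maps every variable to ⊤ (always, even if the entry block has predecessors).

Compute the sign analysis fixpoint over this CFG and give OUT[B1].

Converged values:
  B0: | IN=(all ⊤) | OUT=(all ⊤)
  B1: | IN=(all ⊤) | OUT={b:+; rest ⊤}
  B2: | IN={b:+; rest ⊤} | OUT={b:+, c:+; rest ⊤}
  B3: | IN={b:+, c:+; rest ⊤} | OUT={c:+; rest ⊤}
  B4: | IN=(all ⊤) | OUT=(all ⊤)
  B5: | IN=(all ⊤) | OUT=(all ⊤)

Merge at B1: IN[B1] = OUT[B0] ⊔ OUT[B2] ⊔ OUT[B4] = {a: ⊤, b: ⊤, c: ⊤, d: ⊤, e: ⊤, f: ⊤}
Applying B1's transfer function to that IN value gives OUT[B1] (row B1 above).

Answer: {a: ⊤, b: +, c: ⊤, d: ⊤, e: ⊤, f: ⊤}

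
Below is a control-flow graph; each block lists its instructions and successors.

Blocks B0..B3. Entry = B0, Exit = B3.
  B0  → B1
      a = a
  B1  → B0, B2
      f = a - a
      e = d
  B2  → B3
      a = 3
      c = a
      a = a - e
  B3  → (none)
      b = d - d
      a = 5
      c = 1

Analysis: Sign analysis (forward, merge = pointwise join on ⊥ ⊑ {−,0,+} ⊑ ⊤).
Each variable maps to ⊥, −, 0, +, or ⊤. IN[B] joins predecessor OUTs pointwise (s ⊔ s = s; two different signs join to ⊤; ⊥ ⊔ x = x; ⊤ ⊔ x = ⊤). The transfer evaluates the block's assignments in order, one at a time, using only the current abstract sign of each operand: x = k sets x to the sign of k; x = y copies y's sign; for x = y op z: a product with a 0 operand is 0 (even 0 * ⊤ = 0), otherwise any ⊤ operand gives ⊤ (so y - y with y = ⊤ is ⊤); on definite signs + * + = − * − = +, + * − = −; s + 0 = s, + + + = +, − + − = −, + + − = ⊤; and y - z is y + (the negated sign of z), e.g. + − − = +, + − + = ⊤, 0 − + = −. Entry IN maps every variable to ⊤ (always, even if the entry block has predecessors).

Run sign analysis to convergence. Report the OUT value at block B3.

Answer: {a: +, b: ⊤, c: +, d: ⊤, e: ⊤, f: ⊤}

Trace:
Fixpoint table:
  B0:   IN=(all ⊤)   OUT=(all ⊤)
  B1:   IN=(all ⊤)   OUT=(all ⊤)
  B2:   IN=(all ⊤)   OUT={c:+; rest ⊤}
  B3:   IN={c:+; rest ⊤}   OUT={a:+, c:+; rest ⊤}

Merge at B3: IN[B3] = OUT[B2] = {a: ⊤, b: ⊤, c: +, d: ⊤, e: ⊤, f: ⊤}
Applying B3's transfer function to that IN value gives OUT[B3] (row B3 above).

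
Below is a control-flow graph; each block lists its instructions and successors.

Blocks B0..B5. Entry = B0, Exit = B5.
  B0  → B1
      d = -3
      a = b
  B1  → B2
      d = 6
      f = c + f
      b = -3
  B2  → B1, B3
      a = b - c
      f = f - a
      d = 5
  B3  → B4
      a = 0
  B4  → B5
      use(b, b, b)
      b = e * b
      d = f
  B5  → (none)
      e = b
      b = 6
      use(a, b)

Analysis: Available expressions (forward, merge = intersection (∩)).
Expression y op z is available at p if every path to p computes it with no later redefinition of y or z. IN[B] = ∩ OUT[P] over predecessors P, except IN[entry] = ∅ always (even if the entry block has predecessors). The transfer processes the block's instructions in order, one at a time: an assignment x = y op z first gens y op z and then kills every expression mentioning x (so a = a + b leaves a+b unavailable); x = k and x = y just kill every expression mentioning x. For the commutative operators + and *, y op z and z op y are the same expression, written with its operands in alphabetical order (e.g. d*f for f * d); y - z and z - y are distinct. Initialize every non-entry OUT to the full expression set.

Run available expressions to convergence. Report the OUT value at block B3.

Per-block solution:
  B0:  IN={}  OUT={}
  B1:  IN={}  OUT={}
  B2:  IN={}  OUT={b-c}
  B3:  IN={b-c}  OUT={b-c}
  B4:  IN={b-c}  OUT={}
  B5:  IN={}  OUT={}

Merge at B3: IN[B3] = OUT[B2] = {b-c}
Applying B3's transfer function to that IN value gives OUT[B3] (row B3 above).

Answer: {b-c}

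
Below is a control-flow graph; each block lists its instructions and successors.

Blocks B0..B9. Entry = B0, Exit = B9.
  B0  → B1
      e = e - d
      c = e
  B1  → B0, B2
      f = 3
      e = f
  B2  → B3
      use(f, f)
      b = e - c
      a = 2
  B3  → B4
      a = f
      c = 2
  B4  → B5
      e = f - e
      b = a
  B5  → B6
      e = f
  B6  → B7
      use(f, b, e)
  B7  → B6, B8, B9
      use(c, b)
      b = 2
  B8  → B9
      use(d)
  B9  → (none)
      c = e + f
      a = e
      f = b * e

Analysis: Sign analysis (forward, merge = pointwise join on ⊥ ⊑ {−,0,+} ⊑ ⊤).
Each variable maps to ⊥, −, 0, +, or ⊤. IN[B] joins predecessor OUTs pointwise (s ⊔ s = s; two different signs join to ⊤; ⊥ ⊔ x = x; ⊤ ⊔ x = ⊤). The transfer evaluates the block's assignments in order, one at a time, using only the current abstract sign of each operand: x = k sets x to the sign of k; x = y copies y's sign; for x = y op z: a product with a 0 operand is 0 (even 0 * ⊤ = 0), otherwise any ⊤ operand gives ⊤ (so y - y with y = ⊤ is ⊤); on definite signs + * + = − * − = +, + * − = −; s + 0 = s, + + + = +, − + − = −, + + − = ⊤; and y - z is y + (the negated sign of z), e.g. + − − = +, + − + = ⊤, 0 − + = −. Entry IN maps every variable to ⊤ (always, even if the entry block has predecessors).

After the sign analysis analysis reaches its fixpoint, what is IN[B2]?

Fixpoint table:
  B0: | IN=(all ⊤) | OUT=(all ⊤)
  B1: | IN=(all ⊤) | OUT={e:+, f:+; rest ⊤}
  B2: | IN={e:+, f:+; rest ⊤} | OUT={a:+, e:+, f:+; rest ⊤}
  B3: | IN={a:+, e:+, f:+; rest ⊤} | OUT={a:+, c:+, e:+, f:+; rest ⊤}
  B4: | IN={a:+, c:+, e:+, f:+; rest ⊤} | OUT={a:+, b:+, c:+, f:+; rest ⊤}
  B5: | IN={a:+, b:+, c:+, f:+; rest ⊤} | OUT={a:+, b:+, c:+, e:+, f:+; rest ⊤}
  B6: | IN={a:+, b:+, c:+, e:+, f:+; rest ⊤} | OUT={a:+, b:+, c:+, e:+, f:+; rest ⊤}
  B7: | IN={a:+, b:+, c:+, e:+, f:+; rest ⊤} | OUT={a:+, b:+, c:+, e:+, f:+; rest ⊤}
  B8: | IN={a:+, b:+, c:+, e:+, f:+; rest ⊤} | OUT={a:+, b:+, c:+, e:+, f:+; rest ⊤}
  B9: | IN={a:+, b:+, c:+, e:+, f:+; rest ⊤} | OUT={a:+, b:+, c:+, e:+, f:+; rest ⊤}

Merge at B2: IN[B2] = OUT[B1] = {a: ⊤, b: ⊤, c: ⊤, d: ⊤, e: +, f: +}

Answer: {a: ⊤, b: ⊤, c: ⊤, d: ⊤, e: +, f: +}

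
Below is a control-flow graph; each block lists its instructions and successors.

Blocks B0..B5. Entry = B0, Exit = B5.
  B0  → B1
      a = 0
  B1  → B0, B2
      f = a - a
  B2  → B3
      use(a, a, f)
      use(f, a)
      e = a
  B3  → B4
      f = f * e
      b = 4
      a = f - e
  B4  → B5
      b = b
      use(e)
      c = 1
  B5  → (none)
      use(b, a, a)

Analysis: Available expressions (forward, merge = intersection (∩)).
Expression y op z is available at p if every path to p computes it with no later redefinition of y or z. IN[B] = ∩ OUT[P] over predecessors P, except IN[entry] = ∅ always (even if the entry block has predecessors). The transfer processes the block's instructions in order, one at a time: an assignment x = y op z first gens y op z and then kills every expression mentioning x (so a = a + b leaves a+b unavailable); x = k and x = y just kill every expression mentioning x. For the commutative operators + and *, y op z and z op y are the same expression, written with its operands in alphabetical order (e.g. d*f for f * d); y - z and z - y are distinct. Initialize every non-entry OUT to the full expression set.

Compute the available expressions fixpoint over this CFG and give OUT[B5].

Converged values:
  B0: | IN={} | OUT={}
  B1: | IN={} | OUT={a-a}
  B2: | IN={a-a} | OUT={a-a}
  B3: | IN={a-a} | OUT={f-e}
  B4: | IN={f-e} | OUT={f-e}
  B5: | IN={f-e} | OUT={f-e}

Merge at B5: IN[B5] = OUT[B4] = {f-e}
Applying B5's transfer function to that IN value gives OUT[B5] (row B5 above).

Answer: {f-e}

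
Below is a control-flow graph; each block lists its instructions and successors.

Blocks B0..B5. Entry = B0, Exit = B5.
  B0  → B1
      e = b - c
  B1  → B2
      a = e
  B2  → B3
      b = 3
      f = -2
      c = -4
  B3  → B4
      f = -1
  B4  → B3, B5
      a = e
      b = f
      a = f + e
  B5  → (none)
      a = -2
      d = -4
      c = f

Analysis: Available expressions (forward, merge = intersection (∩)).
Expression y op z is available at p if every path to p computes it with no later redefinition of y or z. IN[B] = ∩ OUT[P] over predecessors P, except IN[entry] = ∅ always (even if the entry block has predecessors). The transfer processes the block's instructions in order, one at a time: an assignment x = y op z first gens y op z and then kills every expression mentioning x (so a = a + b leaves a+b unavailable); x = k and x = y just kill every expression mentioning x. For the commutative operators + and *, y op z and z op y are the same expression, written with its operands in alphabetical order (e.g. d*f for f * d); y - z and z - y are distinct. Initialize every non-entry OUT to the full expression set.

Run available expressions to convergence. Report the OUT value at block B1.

Answer: {b-c}

Working:
Fixpoint table:
  B0:   IN={}   OUT={b-c}
  B1:   IN={b-c}   OUT={b-c}
  B2:   IN={b-c}   OUT={}
  B3:   IN={}   OUT={}
  B4:   IN={}   OUT={e+f}
  B5:   IN={e+f}   OUT={e+f}

Merge at B1: IN[B1] = OUT[B0] = {b-c}
Applying B1's transfer function to that IN value gives OUT[B1] (row B1 above).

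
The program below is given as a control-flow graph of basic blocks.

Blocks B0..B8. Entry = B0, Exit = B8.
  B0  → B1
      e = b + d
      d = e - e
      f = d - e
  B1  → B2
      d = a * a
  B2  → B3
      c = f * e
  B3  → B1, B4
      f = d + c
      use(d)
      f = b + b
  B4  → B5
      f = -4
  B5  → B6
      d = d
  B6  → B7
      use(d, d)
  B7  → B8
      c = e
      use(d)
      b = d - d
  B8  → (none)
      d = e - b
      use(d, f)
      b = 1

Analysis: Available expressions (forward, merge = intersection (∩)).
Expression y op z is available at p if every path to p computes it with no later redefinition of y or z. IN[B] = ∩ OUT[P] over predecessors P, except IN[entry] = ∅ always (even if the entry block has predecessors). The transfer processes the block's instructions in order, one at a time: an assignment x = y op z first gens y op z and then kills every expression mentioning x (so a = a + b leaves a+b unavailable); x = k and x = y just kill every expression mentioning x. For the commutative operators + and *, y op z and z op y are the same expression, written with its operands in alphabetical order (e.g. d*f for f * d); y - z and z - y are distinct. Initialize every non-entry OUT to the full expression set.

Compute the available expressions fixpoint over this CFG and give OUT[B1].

Answer: {a*a, e-e}

Working:
Converged values:
  B0: | IN={} | OUT={d-e, e-e}
  B1: | IN={e-e} | OUT={a*a, e-e}
  B2: | IN={a*a, e-e} | OUT={a*a, e*f, e-e}
  B3: | IN={a*a, e*f, e-e} | OUT={a*a, b+b, c+d, e-e}
  B4: | IN={a*a, b+b, c+d, e-e} | OUT={a*a, b+b, c+d, e-e}
  B5: | IN={a*a, b+b, c+d, e-e} | OUT={a*a, b+b, e-e}
  B6: | IN={a*a, b+b, e-e} | OUT={a*a, b+b, e-e}
  B7: | IN={a*a, b+b, e-e} | OUT={a*a, d-d, e-e}
  B8: | IN={a*a, d-d, e-e} | OUT={a*a, e-e}

Merge at B1: IN[B1] = OUT[B0] ∩ OUT[B3] = {e-e}
Applying B1's transfer function to that IN value gives OUT[B1] (row B1 above).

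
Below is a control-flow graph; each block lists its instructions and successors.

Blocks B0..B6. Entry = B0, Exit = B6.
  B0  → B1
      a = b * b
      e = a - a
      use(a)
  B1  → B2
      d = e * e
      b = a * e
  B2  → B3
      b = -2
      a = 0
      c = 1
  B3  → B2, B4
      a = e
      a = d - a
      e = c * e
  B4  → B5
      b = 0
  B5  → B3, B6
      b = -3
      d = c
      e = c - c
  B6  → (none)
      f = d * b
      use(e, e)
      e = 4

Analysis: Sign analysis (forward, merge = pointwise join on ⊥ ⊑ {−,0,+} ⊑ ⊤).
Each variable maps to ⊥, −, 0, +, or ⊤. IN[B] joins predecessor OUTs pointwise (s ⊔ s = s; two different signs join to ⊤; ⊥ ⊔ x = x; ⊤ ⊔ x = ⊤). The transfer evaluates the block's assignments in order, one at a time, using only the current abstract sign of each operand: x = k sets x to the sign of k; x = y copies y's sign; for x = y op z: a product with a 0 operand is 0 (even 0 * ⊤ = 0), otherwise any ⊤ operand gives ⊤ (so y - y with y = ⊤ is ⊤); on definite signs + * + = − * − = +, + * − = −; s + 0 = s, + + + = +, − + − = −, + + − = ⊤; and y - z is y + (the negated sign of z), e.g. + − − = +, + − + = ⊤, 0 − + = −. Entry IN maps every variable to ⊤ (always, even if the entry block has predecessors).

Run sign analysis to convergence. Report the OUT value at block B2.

Fixpoint table:
  B0:   IN=(all ⊤)   OUT=(all ⊤)
  B1:   IN=(all ⊤)   OUT=(all ⊤)
  B2:   IN=(all ⊤)   OUT={a:0, b:-, c:+; rest ⊤}
  B3:   IN={b:-, c:+; rest ⊤}   OUT={b:-, c:+; rest ⊤}
  B4:   IN={b:-, c:+; rest ⊤}   OUT={b:0, c:+; rest ⊤}
  B5:   IN={b:0, c:+; rest ⊤}   OUT={b:-, c:+, d:+; rest ⊤}
  B6:   IN={b:-, c:+, d:+; rest ⊤}   OUT={b:-, c:+, d:+, e:+, f:-; rest ⊤}

Merge at B2: IN[B2] = OUT[B1] ⊔ OUT[B3] = {a: ⊤, b: ⊤, c: ⊤, d: ⊤, e: ⊤, f: ⊤}
Applying B2's transfer function to that IN value gives OUT[B2] (row B2 above).

Answer: {a: 0, b: -, c: +, d: ⊤, e: ⊤, f: ⊤}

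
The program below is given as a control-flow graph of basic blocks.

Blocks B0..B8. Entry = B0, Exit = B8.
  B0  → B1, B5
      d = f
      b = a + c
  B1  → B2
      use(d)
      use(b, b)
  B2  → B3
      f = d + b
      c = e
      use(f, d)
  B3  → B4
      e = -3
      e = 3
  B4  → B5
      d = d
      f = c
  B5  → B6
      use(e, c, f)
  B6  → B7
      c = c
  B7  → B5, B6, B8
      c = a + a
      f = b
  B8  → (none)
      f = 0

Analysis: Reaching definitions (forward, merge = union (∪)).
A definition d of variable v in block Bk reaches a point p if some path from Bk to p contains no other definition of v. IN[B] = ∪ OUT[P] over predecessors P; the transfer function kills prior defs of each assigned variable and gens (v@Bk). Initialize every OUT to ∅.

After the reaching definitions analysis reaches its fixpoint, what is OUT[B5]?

Answer: {b@B0, c@B2, c@B7, d@B0, d@B4, e@B3, f@B4, f@B7}

Working:
Per-block solution:
  B0:  IN={}  OUT={b@B0, d@B0}
  B1:  IN={b@B0, d@B0}  OUT={b@B0, d@B0}
  B2:  IN={b@B0, d@B0}  OUT={b@B0, c@B2, d@B0, f@B2}
  B3:  IN={b@B0, c@B2, d@B0, f@B2}  OUT={b@B0, c@B2, d@B0, e@B3, f@B2}
  B4:  IN={b@B0, c@B2, d@B0, e@B3, f@B2}  OUT={b@B0, c@B2, d@B4, e@B3, f@B4}
  B5:  IN={b@B0, c@B2, c@B7, d@B0, d@B4, e@B3, f@B4, f@B7}  OUT={b@B0, c@B2, c@B7, d@B0, d@B4, e@B3, f@B4, f@B7}
  B6:  IN={b@B0, c@B2, c@B7, d@B0, d@B4, e@B3, f@B4, f@B7}  OUT={b@B0, c@B6, d@B0, d@B4, e@B3, f@B4, f@B7}
  B7:  IN={b@B0, c@B6, d@B0, d@B4, e@B3, f@B4, f@B7}  OUT={b@B0, c@B7, d@B0, d@B4, e@B3, f@B7}
  B8:  IN={b@B0, c@B7, d@B0, d@B4, e@B3, f@B7}  OUT={b@B0, c@B7, d@B0, d@B4, e@B3, f@B8}

Merge at B5: IN[B5] = OUT[B0] ⊔ OUT[B4] ⊔ OUT[B7] = {b@B0, c@B2, c@B7, d@B0, d@B4, e@B3, f@B4, f@B7}
Applying B5's transfer function to that IN value gives OUT[B5] (row B5 above).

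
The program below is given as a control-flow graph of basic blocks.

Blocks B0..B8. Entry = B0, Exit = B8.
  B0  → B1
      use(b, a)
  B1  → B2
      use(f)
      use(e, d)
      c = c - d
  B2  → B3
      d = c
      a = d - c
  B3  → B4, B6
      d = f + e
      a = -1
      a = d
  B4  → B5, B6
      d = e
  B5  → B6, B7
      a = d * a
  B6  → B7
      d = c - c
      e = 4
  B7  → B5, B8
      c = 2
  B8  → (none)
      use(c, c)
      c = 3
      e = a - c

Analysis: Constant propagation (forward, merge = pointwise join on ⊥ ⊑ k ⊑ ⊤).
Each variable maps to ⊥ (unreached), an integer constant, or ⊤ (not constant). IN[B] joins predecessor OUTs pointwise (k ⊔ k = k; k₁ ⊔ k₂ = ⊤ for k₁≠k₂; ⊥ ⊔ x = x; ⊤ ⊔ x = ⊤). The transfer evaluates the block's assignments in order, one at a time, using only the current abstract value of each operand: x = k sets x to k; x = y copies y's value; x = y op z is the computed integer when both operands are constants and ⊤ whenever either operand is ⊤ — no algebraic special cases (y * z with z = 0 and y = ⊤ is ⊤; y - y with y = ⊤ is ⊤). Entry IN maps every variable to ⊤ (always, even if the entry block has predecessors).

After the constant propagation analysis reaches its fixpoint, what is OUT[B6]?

Answer: {a: ⊤, b: ⊤, c: ⊤, d: ⊤, e: 4, f: ⊤}

Trace:
Converged values:
  B0: | IN=(all ⊤) | OUT=(all ⊤)
  B1: | IN=(all ⊤) | OUT=(all ⊤)
  B2: | IN=(all ⊤) | OUT=(all ⊤)
  B3: | IN=(all ⊤) | OUT=(all ⊤)
  B4: | IN=(all ⊤) | OUT=(all ⊤)
  B5: | IN=(all ⊤) | OUT=(all ⊤)
  B6: | IN=(all ⊤) | OUT={e:4; rest ⊤}
  B7: | IN=(all ⊤) | OUT={c:2; rest ⊤}
  B8: | IN={c:2; rest ⊤} | OUT={c:3; rest ⊤}

Merge at B6: IN[B6] = OUT[B3] ⊔ OUT[B4] ⊔ OUT[B5] = {a: ⊤, b: ⊤, c: ⊤, d: ⊤, e: ⊤, f: ⊤}
Applying B6's transfer function to that IN value gives OUT[B6] (row B6 above).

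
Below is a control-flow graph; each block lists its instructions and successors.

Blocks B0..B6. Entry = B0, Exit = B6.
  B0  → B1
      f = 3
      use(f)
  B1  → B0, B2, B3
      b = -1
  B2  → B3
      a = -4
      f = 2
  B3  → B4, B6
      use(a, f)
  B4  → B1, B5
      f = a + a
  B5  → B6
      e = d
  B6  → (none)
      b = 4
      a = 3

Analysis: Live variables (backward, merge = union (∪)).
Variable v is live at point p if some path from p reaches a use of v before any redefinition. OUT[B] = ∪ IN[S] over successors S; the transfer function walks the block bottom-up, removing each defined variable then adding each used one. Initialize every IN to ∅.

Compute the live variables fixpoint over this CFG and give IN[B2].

Per-block solution:
  B0: | IN={a, d} | OUT={a, d, f}
  B1: | IN={a, d, f} | OUT={a, d, f}
  B2: | IN={d} | OUT={a, d, f}
  B3: | IN={a, d, f} | OUT={a, d}
  B4: | IN={a, d} | OUT={a, d, f}
  B5: | IN={d} | OUT={}
  B6: | IN={} | OUT={}

Merge at B2: OUT[B2] = IN[B3] = {a, d, f}
Applying B2's transfer function to that OUT value gives IN[B2] (row B2 above).

Answer: {d}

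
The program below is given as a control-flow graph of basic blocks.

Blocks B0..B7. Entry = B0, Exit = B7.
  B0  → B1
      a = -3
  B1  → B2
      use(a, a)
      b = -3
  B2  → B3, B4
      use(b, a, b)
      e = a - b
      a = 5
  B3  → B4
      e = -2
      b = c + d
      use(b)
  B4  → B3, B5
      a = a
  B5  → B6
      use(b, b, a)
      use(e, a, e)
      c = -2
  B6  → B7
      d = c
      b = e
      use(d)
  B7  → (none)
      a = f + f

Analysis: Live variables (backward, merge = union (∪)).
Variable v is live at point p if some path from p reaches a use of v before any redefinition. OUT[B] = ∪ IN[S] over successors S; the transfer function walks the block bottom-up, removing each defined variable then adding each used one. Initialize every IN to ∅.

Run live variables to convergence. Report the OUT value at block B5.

Per-block solution:
  B0: | IN={c, d, f} | OUT={a, c, d, f}
  B1: | IN={a, c, d, f} | OUT={a, b, c, d, f}
  B2: | IN={a, b, c, d, f} | OUT={a, b, c, d, e, f}
  B3: | IN={a, c, d, f} | OUT={a, b, c, d, e, f}
  B4: | IN={a, b, c, d, e, f} | OUT={a, b, c, d, e, f}
  B5: | IN={a, b, e, f} | OUT={c, e, f}
  B6: | IN={c, e, f} | OUT={f}
  B7: | IN={f} | OUT={}

Merge at B5: OUT[B5] = IN[B6] = {c, e, f}

Answer: {c, e, f}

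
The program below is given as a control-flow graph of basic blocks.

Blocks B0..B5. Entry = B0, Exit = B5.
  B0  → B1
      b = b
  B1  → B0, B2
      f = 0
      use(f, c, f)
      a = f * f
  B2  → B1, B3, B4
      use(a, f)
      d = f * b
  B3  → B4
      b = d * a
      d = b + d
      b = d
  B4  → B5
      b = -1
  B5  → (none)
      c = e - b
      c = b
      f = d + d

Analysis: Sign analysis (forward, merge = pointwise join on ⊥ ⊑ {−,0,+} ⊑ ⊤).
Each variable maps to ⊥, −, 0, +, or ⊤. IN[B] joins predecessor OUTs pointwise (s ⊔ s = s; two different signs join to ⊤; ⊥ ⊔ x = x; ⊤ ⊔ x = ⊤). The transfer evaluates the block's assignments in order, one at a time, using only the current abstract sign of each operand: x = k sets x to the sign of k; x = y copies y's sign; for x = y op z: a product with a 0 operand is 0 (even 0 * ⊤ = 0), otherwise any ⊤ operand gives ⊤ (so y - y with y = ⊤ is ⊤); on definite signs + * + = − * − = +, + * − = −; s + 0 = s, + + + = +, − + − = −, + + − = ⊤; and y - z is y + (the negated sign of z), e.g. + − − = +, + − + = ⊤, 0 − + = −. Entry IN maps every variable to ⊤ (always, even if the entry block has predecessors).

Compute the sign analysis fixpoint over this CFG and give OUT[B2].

Per-block solution:
  B0: | IN=(all ⊤) | OUT=(all ⊤)
  B1: | IN=(all ⊤) | OUT={a:0, f:0; rest ⊤}
  B2: | IN={a:0, f:0; rest ⊤} | OUT={a:0, d:0, f:0; rest ⊤}
  B3: | IN={a:0, d:0, f:0; rest ⊤} | OUT={a:0, b:0, d:0, f:0; rest ⊤}
  B4: | IN={a:0, d:0, f:0; rest ⊤} | OUT={a:0, b:-, d:0, f:0; rest ⊤}
  B5: | IN={a:0, b:-, d:0, f:0; rest ⊤} | OUT={a:0, b:-, c:-, d:0, f:0; rest ⊤}

Merge at B2: IN[B2] = OUT[B1] = {a: 0, b: ⊤, c: ⊤, d: ⊤, e: ⊤, f: 0}
Applying B2's transfer function to that IN value gives OUT[B2] (row B2 above).

Answer: {a: 0, b: ⊤, c: ⊤, d: 0, e: ⊤, f: 0}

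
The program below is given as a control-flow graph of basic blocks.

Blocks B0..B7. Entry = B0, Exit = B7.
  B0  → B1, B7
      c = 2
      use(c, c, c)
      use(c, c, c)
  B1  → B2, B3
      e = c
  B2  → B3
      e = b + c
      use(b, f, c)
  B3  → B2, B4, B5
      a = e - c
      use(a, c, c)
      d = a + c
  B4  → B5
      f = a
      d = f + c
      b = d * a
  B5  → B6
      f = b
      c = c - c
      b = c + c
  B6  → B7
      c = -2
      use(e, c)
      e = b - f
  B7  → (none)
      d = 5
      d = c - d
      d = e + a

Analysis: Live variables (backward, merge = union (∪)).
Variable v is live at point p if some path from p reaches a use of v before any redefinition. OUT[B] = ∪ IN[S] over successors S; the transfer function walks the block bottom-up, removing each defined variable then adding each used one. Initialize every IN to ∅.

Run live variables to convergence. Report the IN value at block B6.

Answer: {a, b, e, f}

Trace:
Fixpoint table:
  B0:  IN={a, b, e, f}  OUT={a, b, c, e, f}
  B1:  IN={b, c, f}  OUT={b, c, e, f}
  B2:  IN={b, c, f}  OUT={b, c, e, f}
  B3:  IN={b, c, e, f}  OUT={a, b, c, e, f}
  B4:  IN={a, c, e}  OUT={a, b, c, e}
  B5:  IN={a, b, c, e}  OUT={a, b, e, f}
  B6:  IN={a, b, e, f}  OUT={a, c, e}
  B7:  IN={a, c, e}  OUT={}

Merge at B6: OUT[B6] = IN[B7] = {a, c, e}
Applying B6's transfer function to that OUT value gives IN[B6] (row B6 above).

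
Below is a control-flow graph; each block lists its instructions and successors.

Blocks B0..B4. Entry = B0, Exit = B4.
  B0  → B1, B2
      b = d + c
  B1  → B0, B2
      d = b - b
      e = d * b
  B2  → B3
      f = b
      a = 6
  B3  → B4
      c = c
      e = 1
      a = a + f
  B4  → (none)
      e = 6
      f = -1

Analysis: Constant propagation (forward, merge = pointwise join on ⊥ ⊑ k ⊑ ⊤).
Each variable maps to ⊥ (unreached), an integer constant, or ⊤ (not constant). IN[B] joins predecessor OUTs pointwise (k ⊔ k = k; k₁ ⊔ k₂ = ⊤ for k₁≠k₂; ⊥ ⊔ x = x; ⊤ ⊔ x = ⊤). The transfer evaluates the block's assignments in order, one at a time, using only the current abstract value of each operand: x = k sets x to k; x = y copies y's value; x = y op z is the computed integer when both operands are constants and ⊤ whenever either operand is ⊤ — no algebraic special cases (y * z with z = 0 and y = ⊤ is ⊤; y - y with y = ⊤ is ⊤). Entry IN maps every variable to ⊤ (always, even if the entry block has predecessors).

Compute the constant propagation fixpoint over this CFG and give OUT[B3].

Converged values:
  B0:  IN=(all ⊤)  OUT=(all ⊤)
  B1:  IN=(all ⊤)  OUT=(all ⊤)
  B2:  IN=(all ⊤)  OUT={a:6; rest ⊤}
  B3:  IN={a:6; rest ⊤}  OUT={e:1; rest ⊤}
  B4:  IN={e:1; rest ⊤}  OUT={e:6, f:-1; rest ⊤}

Merge at B3: IN[B3] = OUT[B2] = {a: 6, b: ⊤, c: ⊤, d: ⊤, e: ⊤, f: ⊤}
Applying B3's transfer function to that IN value gives OUT[B3] (row B3 above).

Answer: {a: ⊤, b: ⊤, c: ⊤, d: ⊤, e: 1, f: ⊤}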